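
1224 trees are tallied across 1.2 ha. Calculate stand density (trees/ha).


Formula: Stand Density = N_trees / Area_ha
Density = 1224 trees / 1.2 ha
Density = 1020 trees/ha

1020


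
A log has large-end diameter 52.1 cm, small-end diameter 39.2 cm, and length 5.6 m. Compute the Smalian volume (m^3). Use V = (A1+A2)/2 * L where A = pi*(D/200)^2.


Smalian: V = (A1 + A2)/2 * L,  A = pi*(D/200)^2
A1 = pi*(52.1/200)^2 = 0.213189 m^2
A2 = pi*(39.2/200)^2 = 0.120687 m^2
V = (0.213189+0.120687)/2*5.6 = 0.9349 m^3

0.9349


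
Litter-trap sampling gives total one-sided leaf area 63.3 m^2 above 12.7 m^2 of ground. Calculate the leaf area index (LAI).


Formula: LAI = total leaf area / ground area  (dimensionless)
LAI = 63.3 m^2 / 12.7 m^2
LAI = 4.98

4.98


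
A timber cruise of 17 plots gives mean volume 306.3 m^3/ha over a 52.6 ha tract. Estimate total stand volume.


Formula: Total Volume = Mean Volume per ha * Total Area
Total Volume = 306.3 m^3/ha * 52.6 ha
Total Volume = 16111 m^3

16111


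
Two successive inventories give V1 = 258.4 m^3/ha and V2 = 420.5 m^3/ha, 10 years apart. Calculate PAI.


Formula: PAI = (V_T2 - V_T1) / (T2 - T1)
Volume increment = 420.5 - 258.4 = 162.1 m^3/ha
PAI = 162.1 / 10 = 16.21 m^3/ha/year

16.21


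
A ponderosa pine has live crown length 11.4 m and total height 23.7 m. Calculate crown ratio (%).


Formula: Crown Ratio = (Crown Length / Total Height) * 100
CR = (11.4 m / 23.7 m) * 100
CR = 0.481 * 100 = 48.1%

48.1


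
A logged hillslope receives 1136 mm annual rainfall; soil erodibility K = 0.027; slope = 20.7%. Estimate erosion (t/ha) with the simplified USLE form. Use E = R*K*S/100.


Formula: E = R * K * S / 100  (simplified USLE)
R * K = 1136 * 0.027 = 30.672
E = 30.672 * 20.7 / 100 = 6.35 t/ha

6.35


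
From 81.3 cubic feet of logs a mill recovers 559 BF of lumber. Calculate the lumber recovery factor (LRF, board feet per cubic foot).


Formula: LRF = Lumber Output (BF) / Log Input (ft^3)
LRF = 559 BF / 81.3 ft^3
LRF = 6.88 BF/ft^3

6.88


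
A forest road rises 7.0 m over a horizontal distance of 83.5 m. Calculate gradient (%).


Formula: Gradient = rise / run * 100
Gradient = 7.0 / 83.5 * 100 = 8.4%

8.4


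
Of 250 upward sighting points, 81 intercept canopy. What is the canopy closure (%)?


Formula: Canopy closure = covered points / total points * 100
Closure = 81 / 250 * 100
Closure = 0.324 * 100 = 32.4%

32.4


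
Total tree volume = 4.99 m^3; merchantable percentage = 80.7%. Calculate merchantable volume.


Formula: MV = V_total * (merchantable_pct / 100)
Merchantable fraction = 80.7% / 100 = 0.807
MV = 4.99 m^3 * 0.807 = 4.027 m^3

4.027


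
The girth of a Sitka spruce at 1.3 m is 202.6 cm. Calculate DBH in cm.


Formula: DBH = C / pi
DBH = 202.6 / pi
pi = 3.14159...
DBH = 64.5 cm

64.5


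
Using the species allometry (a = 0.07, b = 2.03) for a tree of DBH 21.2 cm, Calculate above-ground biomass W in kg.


Formula: W = a * DBH^b  (allometric power law)
DBH^b = 21.2^2.03 = 492.563
W = 0.07 * 492.563 = 34.5 kg

34.5


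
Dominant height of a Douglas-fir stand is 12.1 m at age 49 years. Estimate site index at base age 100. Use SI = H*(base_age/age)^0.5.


Formula: SI = H_dom * (base_age / age)^0.5
Age ratio = 100 / 49 = 2.04082
sqrt(age_ratio) = 1.42857
SI = 12.1 * 1.42857 = 17.3 m

17.3


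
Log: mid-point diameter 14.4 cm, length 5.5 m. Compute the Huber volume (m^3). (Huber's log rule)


Huber: V = Am * L,  Am = pi*(Dm/200)^2
Am = pi*(14.4/200)^2 = 0.016286 m^2
V = 0.016286*5.5 = 0.0896 m^3

0.0896


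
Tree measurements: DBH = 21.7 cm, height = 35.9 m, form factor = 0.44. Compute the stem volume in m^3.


Formula: V = pi * (DBH/200)^2 * H * ff
Radius = DBH/200 = 21.7/200 = 0.1085 m
Radius^2 = 0.1085^2 = 0.01177225 m^2
V = pi * 0.01177225 * 35.9 * 0.44
V = 0.584 m^3

0.584


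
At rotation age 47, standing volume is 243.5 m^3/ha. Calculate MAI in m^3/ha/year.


Formula: MAI = Total Volume / Stand Age
MAI = 243.5 m^3/ha / 47 years
MAI = 5.18 m^3/ha/year

5.18


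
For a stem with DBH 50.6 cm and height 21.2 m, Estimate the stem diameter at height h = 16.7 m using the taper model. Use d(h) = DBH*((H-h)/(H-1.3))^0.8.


Taper: d(h) = DBH * ((H - h) / (H - 1.3))^0.8
Numerator = H - h = 21.2 - 16.7 = 4.5 m
Denominator = H - 1.3 = 21.2 - 1.3 = 19.9 m
Ratio = 4.5 / 19.9 = 0.22613
d = 50.6 * 0.22613^0.8 = 15.4 cm

15.4


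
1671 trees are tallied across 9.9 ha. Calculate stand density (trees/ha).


Formula: Stand Density = N_trees / Area_ha
Density = 1671 trees / 9.9 ha
Density = 169 trees/ha

169


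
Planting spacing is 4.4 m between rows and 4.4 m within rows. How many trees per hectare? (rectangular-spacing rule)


Formula: TPH = 10000 m^2/ha / (spacing_x * spacing_y)
Area per tree = 4.4 m * 4.4 m = 19.36 m^2
TPH = 10000 / 19.36 = 517 trees/ha

517


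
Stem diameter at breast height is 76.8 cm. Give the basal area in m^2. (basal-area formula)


Formula: BA = pi * (DBH/2)^2 / 10000  (cm^2 to m^2)
Radius = DBH/2 = 76.8/2 = 38.4 cm
BA = pi * 38.4^2 / 10000
   = 4632.4669 cm^2 / 10000
   = 0.4632 m^2

0.4632


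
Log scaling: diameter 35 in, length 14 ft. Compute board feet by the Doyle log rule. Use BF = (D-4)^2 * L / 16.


Doyle: BF = (D - 4)^2 * L / 16
Adjusted diameter = 35 - 4 = 31 in
(D-4)^2 = 31^2 = 961
BF = 961 * 14 / 16 = 841 BF

841


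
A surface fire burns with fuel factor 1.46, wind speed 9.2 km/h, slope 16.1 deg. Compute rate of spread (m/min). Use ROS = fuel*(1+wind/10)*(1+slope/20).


Formula: ROS = fuel * (1 + wind/10) * (1 + slope/20)
Wind factor = 1 + 9.2/10 = 1.92
Slope factor = 1 + 16.1/20 = 1.805
ROS = 1.46 * 1.92 * 1.805 = 5.06 m/min

5.06


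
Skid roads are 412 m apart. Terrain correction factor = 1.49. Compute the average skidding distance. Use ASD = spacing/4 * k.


Formula: ASD = (spacing / 4) * correction
Uncorrected distance = spacing / 4 = 412 / 4 = 103 m
ASD = 103 * 1.49 = 153 m

153


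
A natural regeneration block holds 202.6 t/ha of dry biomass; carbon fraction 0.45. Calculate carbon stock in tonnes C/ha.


Formula: Carbon Stock = Biomass * Carbon Fraction
C = 202.6 t/ha * 0.45
C = 91.2 t C/ha

91.2


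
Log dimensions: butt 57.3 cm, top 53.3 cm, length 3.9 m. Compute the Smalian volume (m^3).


Smalian: V = (A1 + A2)/2 * L,  A = pi*(D/200)^2
A1 = pi*(57.3/200)^2 = 0.257869 m^2
A2 = pi*(53.3/200)^2 = 0.223123 m^2
V = (0.257869+0.223123)/2*3.9 = 0.9379 m^3

0.9379


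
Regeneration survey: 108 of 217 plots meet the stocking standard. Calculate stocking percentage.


Formula: Stocking % = stocked plots / total plots * 100
Stocking = 108 / 217 * 100
Stocking = 0.4977 * 100 = 49.8%

49.8


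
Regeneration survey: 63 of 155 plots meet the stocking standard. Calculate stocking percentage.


Formula: Stocking % = stocked plots / total plots * 100
Stocking = 63 / 155 * 100
Stocking = 0.4065 * 100 = 40.6%

40.6


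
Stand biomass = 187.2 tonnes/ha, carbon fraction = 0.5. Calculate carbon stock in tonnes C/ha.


Formula: Carbon Stock = Biomass * Carbon Fraction
C = 187.2 t/ha * 0.5
C = 93.6 t C/ha

93.6


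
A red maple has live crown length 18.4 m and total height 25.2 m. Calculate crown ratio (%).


Formula: Crown Ratio = (Crown Length / Total Height) * 100
CR = (18.4 m / 25.2 m) * 100
CR = 0.7302 * 100 = 73.0%

73.0


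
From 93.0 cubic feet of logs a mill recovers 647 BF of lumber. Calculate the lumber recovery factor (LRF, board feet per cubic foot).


Formula: LRF = Lumber Output (BF) / Log Input (ft^3)
LRF = 647 BF / 93.0 ft^3
LRF = 6.96 BF/ft^3

6.96


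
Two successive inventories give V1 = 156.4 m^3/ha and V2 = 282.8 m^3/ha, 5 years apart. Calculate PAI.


Formula: PAI = (V_T2 - V_T1) / (T2 - T1)
Volume increment = 282.8 - 156.4 = 126.4 m^3/ha
PAI = 126.4 / 5 = 25.28 m^3/ha/year

25.28


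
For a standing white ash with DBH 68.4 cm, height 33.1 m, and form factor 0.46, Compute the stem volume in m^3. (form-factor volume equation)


Formula: V = pi * (DBH/200)^2 * H * ff
Radius = DBH/200 = 68.4/200 = 0.342 m
Radius^2 = 0.342^2 = 0.116964 m^2
V = pi * 0.116964 * 33.1 * 0.46
V = 5.595 m^3

5.595


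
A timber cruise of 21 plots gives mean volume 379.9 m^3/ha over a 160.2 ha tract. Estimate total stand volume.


Formula: Total Volume = Mean Volume per ha * Total Area
Total Volume = 379.9 m^3/ha * 160.2 ha
Total Volume = 60860 m^3

60860


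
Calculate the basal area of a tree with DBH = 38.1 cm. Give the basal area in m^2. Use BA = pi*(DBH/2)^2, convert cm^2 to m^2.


Formula: BA = pi * (DBH/2)^2 / 10000  (cm^2 to m^2)
Radius = DBH/2 = 38.1/2 = 19.05 cm
BA = pi * 19.05^2 / 10000
   = 1140.0918 cm^2 / 10000
   = 0.114 m^2

0.114


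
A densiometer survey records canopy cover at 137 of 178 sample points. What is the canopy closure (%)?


Formula: Canopy closure = covered points / total points * 100
Closure = 137 / 178 * 100
Closure = 0.7697 * 100 = 77.0%

77.0


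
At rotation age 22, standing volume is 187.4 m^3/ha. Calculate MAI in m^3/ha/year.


Formula: MAI = Total Volume / Stand Age
MAI = 187.4 m^3/ha / 22 years
MAI = 8.52 m^3/ha/year

8.52


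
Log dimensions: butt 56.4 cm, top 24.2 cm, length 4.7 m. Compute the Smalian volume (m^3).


Smalian: V = (A1 + A2)/2 * L,  A = pi*(D/200)^2
A1 = pi*(56.4/200)^2 = 0.249832 m^2
A2 = pi*(24.2/200)^2 = 0.045996 m^2
V = (0.249832+0.045996)/2*4.7 = 0.6952 m^3

0.6952


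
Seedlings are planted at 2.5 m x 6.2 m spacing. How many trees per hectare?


Formula: TPH = 10000 m^2/ha / (spacing_x * spacing_y)
Area per tree = 2.5 m * 6.2 m = 15.5 m^2
TPH = 10000 / 15.5 = 645 trees/ha

645


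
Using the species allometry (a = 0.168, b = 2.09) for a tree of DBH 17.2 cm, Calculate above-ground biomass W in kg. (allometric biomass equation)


Formula: W = a * DBH^b  (allometric power law)
DBH^b = 17.2^2.09 = 382.1681
W = 0.168 * 382.1681 = 64.2 kg

64.2


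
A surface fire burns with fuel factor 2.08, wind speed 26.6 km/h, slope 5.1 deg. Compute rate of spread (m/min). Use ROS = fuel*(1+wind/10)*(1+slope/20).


Formula: ROS = fuel * (1 + wind/10) * (1 + slope/20)
Wind factor = 1 + 26.6/10 = 3.66
Slope factor = 1 + 5.1/20 = 1.255
ROS = 2.08 * 3.66 * 1.255 = 9.55 m/min

9.55


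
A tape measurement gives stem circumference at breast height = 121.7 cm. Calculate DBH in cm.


Formula: DBH = C / pi
DBH = 121.7 / pi
pi = 3.14159...
DBH = 38.7 cm

38.7


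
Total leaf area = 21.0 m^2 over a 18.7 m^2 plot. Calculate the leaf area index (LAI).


Formula: LAI = total leaf area / ground area  (dimensionless)
LAI = 21.0 m^2 / 18.7 m^2
LAI = 1.12

1.12


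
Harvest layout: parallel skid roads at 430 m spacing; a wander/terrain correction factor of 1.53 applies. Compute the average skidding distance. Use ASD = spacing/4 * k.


Formula: ASD = (spacing / 4) * correction
Uncorrected distance = spacing / 4 = 430 / 4 = 107.5 m
ASD = 107.5 * 1.53 = 164 m

164


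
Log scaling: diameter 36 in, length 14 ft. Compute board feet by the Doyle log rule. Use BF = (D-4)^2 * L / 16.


Doyle: BF = (D - 4)^2 * L / 16
Adjusted diameter = 36 - 4 = 32 in
(D-4)^2 = 32^2 = 1024
BF = 1024 * 14 / 16 = 896 BF

896


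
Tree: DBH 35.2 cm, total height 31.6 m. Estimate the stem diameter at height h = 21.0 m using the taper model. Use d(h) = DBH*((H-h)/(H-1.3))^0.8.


Taper: d(h) = DBH * ((H - h) / (H - 1.3))^0.8
Numerator = H - h = 31.6 - 21.0 = 10.6 m
Denominator = H - 1.3 = 31.6 - 1.3 = 30.3 m
Ratio = 10.6 / 30.3 = 0.34983
d = 35.2 * 0.34983^0.8 = 15.2 cm

15.2


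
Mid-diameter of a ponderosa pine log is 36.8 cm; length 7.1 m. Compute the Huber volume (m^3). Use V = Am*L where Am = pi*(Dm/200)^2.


Huber: V = Am * L,  Am = pi*(Dm/200)^2
Am = pi*(36.8/200)^2 = 0.106362 m^2
V = 0.106362*7.1 = 0.7552 m^3

0.7552


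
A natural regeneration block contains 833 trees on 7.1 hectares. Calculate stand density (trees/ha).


Formula: Stand Density = N_trees / Area_ha
Density = 833 trees / 7.1 ha
Density = 117 trees/ha

117


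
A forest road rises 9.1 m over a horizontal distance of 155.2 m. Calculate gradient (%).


Formula: Gradient = rise / run * 100
Gradient = 9.1 / 155.2 * 100 = 5.9%

5.9


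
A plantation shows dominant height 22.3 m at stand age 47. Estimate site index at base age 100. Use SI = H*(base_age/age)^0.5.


Formula: SI = H_dom * (base_age / age)^0.5
Age ratio = 100 / 47 = 2.12766
sqrt(age_ratio) = 1.45865
SI = 22.3 * 1.45865 = 32.5 m

32.5


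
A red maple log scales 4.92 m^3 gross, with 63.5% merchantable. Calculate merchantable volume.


Formula: MV = V_total * (merchantable_pct / 100)
Merchantable fraction = 63.5% / 100 = 0.635
MV = 4.92 m^3 * 0.635 = 3.124 m^3

3.124


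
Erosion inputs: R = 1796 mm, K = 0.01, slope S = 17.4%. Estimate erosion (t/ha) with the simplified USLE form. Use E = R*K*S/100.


Formula: E = R * K * S / 100  (simplified USLE)
R * K = 1796 * 0.01 = 17.96
E = 17.96 * 17.4 / 100 = 3.13 t/ha

3.13


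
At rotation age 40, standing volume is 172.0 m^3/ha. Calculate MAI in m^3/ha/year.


Formula: MAI = Total Volume / Stand Age
MAI = 172.0 m^3/ha / 40 years
MAI = 4.3 m^3/ha/year

4.3


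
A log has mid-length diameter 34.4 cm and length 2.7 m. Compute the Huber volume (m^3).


Huber: V = Am * L,  Am = pi*(Dm/200)^2
Am = pi*(34.4/200)^2 = 0.092941 m^2
V = 0.092941*2.7 = 0.2509 m^3

0.2509


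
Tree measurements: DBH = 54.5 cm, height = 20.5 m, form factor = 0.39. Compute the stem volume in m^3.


Formula: V = pi * (DBH/200)^2 * H * ff
Radius = DBH/200 = 54.5/200 = 0.2725 m
Radius^2 = 0.2725^2 = 0.07425625 m^2
V = pi * 0.07425625 * 20.5 * 0.39
V = 1.865 m^3

1.865


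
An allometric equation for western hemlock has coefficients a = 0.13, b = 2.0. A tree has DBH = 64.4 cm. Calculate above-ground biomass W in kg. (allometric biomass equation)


Formula: W = a * DBH^b  (allometric power law)
DBH^b = 64.4^2.0 = 4147.36
W = 0.13 * 4147.36 = 539.2 kg

539.2


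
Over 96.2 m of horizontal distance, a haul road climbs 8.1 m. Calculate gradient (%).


Formula: Gradient = rise / run * 100
Gradient = 8.1 / 96.2 * 100 = 8.4%

8.4


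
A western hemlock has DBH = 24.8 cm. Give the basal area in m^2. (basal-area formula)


Formula: BA = pi * (DBH/2)^2 / 10000  (cm^2 to m^2)
Radius = DBH/2 = 24.8/2 = 12.4 cm
BA = pi * 12.4^2 / 10000
   = 483.0513 cm^2 / 10000
   = 0.0483 m^2

0.0483


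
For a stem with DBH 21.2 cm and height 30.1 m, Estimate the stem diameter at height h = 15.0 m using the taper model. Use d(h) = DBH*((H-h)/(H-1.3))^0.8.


Taper: d(h) = DBH * ((H - h) / (H - 1.3))^0.8
Numerator = H - h = 30.1 - 15.0 = 15.1 m
Denominator = H - 1.3 = 30.1 - 1.3 = 28.8 m
Ratio = 15.1 / 28.8 = 0.52431
d = 21.2 * 0.52431^0.8 = 12.6 cm

12.6


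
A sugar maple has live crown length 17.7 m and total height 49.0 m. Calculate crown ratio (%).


Formula: Crown Ratio = (Crown Length / Total Height) * 100
CR = (17.7 m / 49.0 m) * 100
CR = 0.3612 * 100 = 36.1%

36.1


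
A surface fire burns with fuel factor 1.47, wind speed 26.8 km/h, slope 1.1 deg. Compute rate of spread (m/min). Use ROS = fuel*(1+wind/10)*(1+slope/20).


Formula: ROS = fuel * (1 + wind/10) * (1 + slope/20)
Wind factor = 1 + 26.8/10 = 3.68
Slope factor = 1 + 1.1/20 = 1.055
ROS = 1.47 * 3.68 * 1.055 = 5.71 m/min

5.71


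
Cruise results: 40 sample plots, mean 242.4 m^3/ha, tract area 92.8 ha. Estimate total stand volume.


Formula: Total Volume = Mean Volume per ha * Total Area
Total Volume = 242.4 m^3/ha * 92.8 ha
Total Volume = 22495 m^3

22495


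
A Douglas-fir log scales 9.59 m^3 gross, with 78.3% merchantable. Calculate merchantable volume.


Formula: MV = V_total * (merchantable_pct / 100)
Merchantable fraction = 78.3% / 100 = 0.783
MV = 9.59 m^3 * 0.783 = 7.509 m^3

7.509


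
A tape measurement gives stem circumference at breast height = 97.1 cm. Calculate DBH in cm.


Formula: DBH = C / pi
DBH = 97.1 / pi
pi = 3.14159...
DBH = 30.9 cm

30.9


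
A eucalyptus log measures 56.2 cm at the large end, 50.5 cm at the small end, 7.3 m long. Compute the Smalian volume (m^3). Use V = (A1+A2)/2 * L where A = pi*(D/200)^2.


Smalian: V = (A1 + A2)/2 * L,  A = pi*(D/200)^2
A1 = pi*(56.2/200)^2 = 0.248063 m^2
A2 = pi*(50.5/200)^2 = 0.200296 m^2
V = (0.248063+0.200296)/2*7.3 = 1.6365 m^3

1.6365


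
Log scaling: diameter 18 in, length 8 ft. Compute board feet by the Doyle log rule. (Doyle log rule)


Doyle: BF = (D - 4)^2 * L / 16
Adjusted diameter = 18 - 4 = 14 in
(D-4)^2 = 14^2 = 196
BF = 196 * 8 / 16 = 98 BF

98


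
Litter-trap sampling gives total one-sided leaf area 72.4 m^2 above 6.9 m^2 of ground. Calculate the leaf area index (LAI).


Formula: LAI = total leaf area / ground area  (dimensionless)
LAI = 72.4 m^2 / 6.9 m^2
LAI = 10.49

10.49


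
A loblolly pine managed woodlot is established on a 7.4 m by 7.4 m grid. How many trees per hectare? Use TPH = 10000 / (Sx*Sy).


Formula: TPH = 10000 m^2/ha / (spacing_x * spacing_y)
Area per tree = 7.4 m * 7.4 m = 54.76 m^2
TPH = 10000 / 54.76 = 183 trees/ha

183


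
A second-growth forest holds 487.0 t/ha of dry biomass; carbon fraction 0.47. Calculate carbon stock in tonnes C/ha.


Formula: Carbon Stock = Biomass * Carbon Fraction
C = 487.0 t/ha * 0.47
C = 228.9 t C/ha

228.9


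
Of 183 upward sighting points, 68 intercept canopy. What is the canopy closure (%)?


Formula: Canopy closure = covered points / total points * 100
Closure = 68 / 183 * 100
Closure = 0.3716 * 100 = 37.2%

37.2


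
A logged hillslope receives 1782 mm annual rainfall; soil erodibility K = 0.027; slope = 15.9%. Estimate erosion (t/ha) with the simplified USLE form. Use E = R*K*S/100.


Formula: E = R * K * S / 100  (simplified USLE)
R * K = 1782 * 0.027 = 48.114
E = 48.114 * 15.9 / 100 = 7.65 t/ha

7.65


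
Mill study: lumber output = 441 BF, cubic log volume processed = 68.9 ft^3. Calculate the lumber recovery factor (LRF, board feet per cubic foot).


Formula: LRF = Lumber Output (BF) / Log Input (ft^3)
LRF = 441 BF / 68.9 ft^3
LRF = 6.4 BF/ft^3

6.4


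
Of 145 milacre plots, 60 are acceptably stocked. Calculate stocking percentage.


Formula: Stocking % = stocked plots / total plots * 100
Stocking = 60 / 145 * 100
Stocking = 0.4138 * 100 = 41.4%

41.4


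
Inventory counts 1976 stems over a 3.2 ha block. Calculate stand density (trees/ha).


Formula: Stand Density = N_trees / Area_ha
Density = 1976 trees / 3.2 ha
Density = 618 trees/ha

618


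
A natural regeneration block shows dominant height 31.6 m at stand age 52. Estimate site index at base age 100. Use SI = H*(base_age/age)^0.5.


Formula: SI = H_dom * (base_age / age)^0.5
Age ratio = 100 / 52 = 1.92308
sqrt(age_ratio) = 1.38675
SI = 31.6 * 1.38675 = 43.8 m

43.8


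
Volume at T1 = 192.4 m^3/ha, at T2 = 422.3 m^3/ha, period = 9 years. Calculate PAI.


Formula: PAI = (V_T2 - V_T1) / (T2 - T1)
Volume increment = 422.3 - 192.4 = 229.9 m^3/ha
PAI = 229.9 / 9 = 25.54 m^3/ha/year

25.54


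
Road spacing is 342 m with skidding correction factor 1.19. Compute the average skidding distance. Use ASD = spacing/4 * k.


Formula: ASD = (spacing / 4) * correction
Uncorrected distance = spacing / 4 = 342 / 4 = 85.5 m
ASD = 85.5 * 1.19 = 102 m

102


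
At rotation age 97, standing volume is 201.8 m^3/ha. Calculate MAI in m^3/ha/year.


Formula: MAI = Total Volume / Stand Age
MAI = 201.8 m^3/ha / 97 years
MAI = 2.08 m^3/ha/year

2.08


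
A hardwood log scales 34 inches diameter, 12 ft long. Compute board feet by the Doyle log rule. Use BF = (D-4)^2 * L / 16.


Doyle: BF = (D - 4)^2 * L / 16
Adjusted diameter = 34 - 4 = 30 in
(D-4)^2 = 30^2 = 900
BF = 900 * 12 / 16 = 675 BF

675


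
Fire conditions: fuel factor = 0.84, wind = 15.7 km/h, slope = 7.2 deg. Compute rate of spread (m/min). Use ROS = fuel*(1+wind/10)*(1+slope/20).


Formula: ROS = fuel * (1 + wind/10) * (1 + slope/20)
Wind factor = 1 + 15.7/10 = 2.57
Slope factor = 1 + 7.2/20 = 1.36
ROS = 0.84 * 2.57 * 1.36 = 2.94 m/min

2.94


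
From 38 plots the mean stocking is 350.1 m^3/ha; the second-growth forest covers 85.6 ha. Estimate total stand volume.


Formula: Total Volume = Mean Volume per ha * Total Area
Total Volume = 350.1 m^3/ha * 85.6 ha
Total Volume = 29969 m^3

29969


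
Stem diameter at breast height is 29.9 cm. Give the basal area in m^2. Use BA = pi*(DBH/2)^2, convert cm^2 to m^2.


Formula: BA = pi * (DBH/2)^2 / 10000  (cm^2 to m^2)
Radius = DBH/2 = 29.9/2 = 14.95 cm
BA = pi * 14.95^2 / 10000
   = 702.1538 cm^2 / 10000
   = 0.0702 m^2

0.0702


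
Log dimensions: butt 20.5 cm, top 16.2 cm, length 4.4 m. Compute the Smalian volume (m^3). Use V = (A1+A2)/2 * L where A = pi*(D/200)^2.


Smalian: V = (A1 + A2)/2 * L,  A = pi*(D/200)^2
A1 = pi*(20.5/200)^2 = 0.033006 m^2
A2 = pi*(16.2/200)^2 = 0.020612 m^2
V = (0.033006+0.020612)/2*4.4 = 0.118 m^3

0.118


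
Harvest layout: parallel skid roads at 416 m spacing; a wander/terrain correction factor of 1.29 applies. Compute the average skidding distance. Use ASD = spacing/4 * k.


Formula: ASD = (spacing / 4) * correction
Uncorrected distance = spacing / 4 = 416 / 4 = 104 m
ASD = 104 * 1.29 = 134 m

134


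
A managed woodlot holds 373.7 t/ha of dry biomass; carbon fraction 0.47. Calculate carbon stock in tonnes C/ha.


Formula: Carbon Stock = Biomass * Carbon Fraction
C = 373.7 t/ha * 0.47
C = 175.6 t C/ha

175.6


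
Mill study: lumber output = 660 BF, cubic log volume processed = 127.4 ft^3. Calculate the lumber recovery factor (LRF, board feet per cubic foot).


Formula: LRF = Lumber Output (BF) / Log Input (ft^3)
LRF = 660 BF / 127.4 ft^3
LRF = 5.18 BF/ft^3

5.18


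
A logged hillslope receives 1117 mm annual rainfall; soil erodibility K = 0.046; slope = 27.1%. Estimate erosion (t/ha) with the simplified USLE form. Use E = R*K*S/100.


Formula: E = R * K * S / 100  (simplified USLE)
R * K = 1117 * 0.046 = 51.382
E = 51.382 * 27.1 / 100 = 13.92 t/ha

13.92


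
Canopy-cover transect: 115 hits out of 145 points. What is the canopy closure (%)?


Formula: Canopy closure = covered points / total points * 100
Closure = 115 / 145 * 100
Closure = 0.7931 * 100 = 79.3%

79.3


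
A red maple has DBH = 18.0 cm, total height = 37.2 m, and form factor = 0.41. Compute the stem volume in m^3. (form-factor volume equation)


Formula: V = pi * (DBH/200)^2 * H * ff
Radius = DBH/200 = 18.0/200 = 0.09 m
Radius^2 = 0.09^2 = 0.0081 m^2
V = pi * 0.0081 * 37.2 * 0.41
V = 0.388 m^3

0.388


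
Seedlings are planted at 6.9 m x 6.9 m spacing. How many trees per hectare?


Formula: TPH = 10000 m^2/ha / (spacing_x * spacing_y)
Area per tree = 6.9 m * 6.9 m = 47.61 m^2
TPH = 10000 / 47.61 = 210 trees/ha

210


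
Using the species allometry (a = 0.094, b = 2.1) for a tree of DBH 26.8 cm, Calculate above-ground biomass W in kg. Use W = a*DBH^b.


Formula: W = a * DBH^b  (allometric power law)
DBH^b = 26.8^2.1 = 997.8909
W = 0.094 * 997.8909 = 93.8 kg

93.8


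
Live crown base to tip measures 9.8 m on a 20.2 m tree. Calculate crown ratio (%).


Formula: Crown Ratio = (Crown Length / Total Height) * 100
CR = (9.8 m / 20.2 m) * 100
CR = 0.4851 * 100 = 48.5%

48.5


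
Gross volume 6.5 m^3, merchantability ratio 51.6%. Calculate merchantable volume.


Formula: MV = V_total * (merchantable_pct / 100)
Merchantable fraction = 51.6% / 100 = 0.516
MV = 6.5 m^3 * 0.516 = 3.354 m^3

3.354


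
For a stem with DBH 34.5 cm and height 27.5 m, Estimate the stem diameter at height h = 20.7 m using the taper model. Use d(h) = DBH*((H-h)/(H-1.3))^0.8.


Taper: d(h) = DBH * ((H - h) / (H - 1.3))^0.8
Numerator = H - h = 27.5 - 20.7 = 6.8 m
Denominator = H - 1.3 = 27.5 - 1.3 = 26.2 m
Ratio = 6.8 / 26.2 = 0.25954
d = 34.5 * 0.25954^0.8 = 11.7 cm

11.7


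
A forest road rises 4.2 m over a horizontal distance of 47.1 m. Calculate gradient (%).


Formula: Gradient = rise / run * 100
Gradient = 4.2 / 47.1 * 100 = 8.9%

8.9


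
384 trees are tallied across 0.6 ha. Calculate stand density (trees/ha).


Formula: Stand Density = N_trees / Area_ha
Density = 384 trees / 0.6 ha
Density = 640 trees/ha

640


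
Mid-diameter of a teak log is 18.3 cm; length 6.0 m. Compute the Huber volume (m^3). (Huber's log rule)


Huber: V = Am * L,  Am = pi*(Dm/200)^2
Am = pi*(18.3/200)^2 = 0.026302 m^2
V = 0.026302*6.0 = 0.1578 m^3

0.1578


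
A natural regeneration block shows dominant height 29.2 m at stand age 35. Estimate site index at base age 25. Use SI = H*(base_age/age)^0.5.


Formula: SI = H_dom * (base_age / age)^0.5
Age ratio = 25 / 35 = 0.71429
sqrt(age_ratio) = 0.84515
SI = 29.2 * 0.84515 = 24.7 m

24.7


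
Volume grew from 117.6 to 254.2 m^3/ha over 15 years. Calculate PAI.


Formula: PAI = (V_T2 - V_T1) / (T2 - T1)
Volume increment = 254.2 - 117.6 = 136.6 m^3/ha
PAI = 136.6 / 15 = 9.11 m^3/ha/year

9.11


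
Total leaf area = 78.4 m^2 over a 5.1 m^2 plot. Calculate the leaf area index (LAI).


Formula: LAI = total leaf area / ground area  (dimensionless)
LAI = 78.4 m^2 / 5.1 m^2
LAI = 15.37

15.37


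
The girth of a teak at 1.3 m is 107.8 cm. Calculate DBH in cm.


Formula: DBH = C / pi
DBH = 107.8 / pi
pi = 3.14159...
DBH = 34.3 cm

34.3


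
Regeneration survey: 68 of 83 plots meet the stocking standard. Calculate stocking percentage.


Formula: Stocking % = stocked plots / total plots * 100
Stocking = 68 / 83 * 100
Stocking = 0.8193 * 100 = 81.9%

81.9


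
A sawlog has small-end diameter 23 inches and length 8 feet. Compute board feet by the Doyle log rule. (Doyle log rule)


Doyle: BF = (D - 4)^2 * L / 16
Adjusted diameter = 23 - 4 = 19 in
(D-4)^2 = 19^2 = 361
BF = 361 * 8 / 16 = 181 BF

181


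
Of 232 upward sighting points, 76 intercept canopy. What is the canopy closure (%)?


Formula: Canopy closure = covered points / total points * 100
Closure = 76 / 232 * 100
Closure = 0.3276 * 100 = 32.8%

32.8


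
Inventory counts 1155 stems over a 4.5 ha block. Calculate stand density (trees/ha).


Formula: Stand Density = N_trees / Area_ha
Density = 1155 trees / 4.5 ha
Density = 257 trees/ha

257


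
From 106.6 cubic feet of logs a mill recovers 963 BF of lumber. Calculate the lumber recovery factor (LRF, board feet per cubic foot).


Formula: LRF = Lumber Output (BF) / Log Input (ft^3)
LRF = 963 BF / 106.6 ft^3
LRF = 9.03 BF/ft^3

9.03


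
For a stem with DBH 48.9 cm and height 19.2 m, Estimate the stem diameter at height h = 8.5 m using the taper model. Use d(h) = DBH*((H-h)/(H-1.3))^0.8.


Taper: d(h) = DBH * ((H - h) / (H - 1.3))^0.8
Numerator = H - h = 19.2 - 8.5 = 10.7 m
Denominator = H - 1.3 = 19.2 - 1.3 = 17.9 m
Ratio = 10.7 / 17.9 = 0.59777
d = 48.9 * 0.59777^0.8 = 32.4 cm

32.4


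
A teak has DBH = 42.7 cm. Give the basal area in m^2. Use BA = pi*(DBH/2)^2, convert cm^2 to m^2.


Formula: BA = pi * (DBH/2)^2 / 10000  (cm^2 to m^2)
Radius = DBH/2 = 42.7/2 = 21.35 cm
BA = pi * 21.35^2 / 10000
   = 1432.0086 cm^2 / 10000
   = 0.1432 m^2

0.1432


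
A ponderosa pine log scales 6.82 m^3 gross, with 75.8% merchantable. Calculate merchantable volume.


Formula: MV = V_total * (merchantable_pct / 100)
Merchantable fraction = 75.8% / 100 = 0.758
MV = 6.82 m^3 * 0.758 = 5.17 m^3

5.17


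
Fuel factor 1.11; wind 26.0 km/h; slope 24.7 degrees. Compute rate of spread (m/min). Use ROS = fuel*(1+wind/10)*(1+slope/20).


Formula: ROS = fuel * (1 + wind/10) * (1 + slope/20)
Wind factor = 1 + 26.0/10 = 3.6
Slope factor = 1 + 24.7/20 = 2.235
ROS = 1.11 * 3.6 * 2.235 = 8.93 m/min

8.93


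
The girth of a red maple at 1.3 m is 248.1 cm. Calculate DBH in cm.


Formula: DBH = C / pi
DBH = 248.1 / pi
pi = 3.14159...
DBH = 79.0 cm

79.0


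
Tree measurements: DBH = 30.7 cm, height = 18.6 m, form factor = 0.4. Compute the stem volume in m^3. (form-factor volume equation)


Formula: V = pi * (DBH/200)^2 * H * ff
Radius = DBH/200 = 30.7/200 = 0.1535 m
Radius^2 = 0.1535^2 = 0.02356225 m^2
V = pi * 0.02356225 * 18.6 * 0.4
V = 0.551 m^3

0.551


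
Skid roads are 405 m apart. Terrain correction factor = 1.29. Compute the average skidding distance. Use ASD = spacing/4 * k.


Formula: ASD = (spacing / 4) * correction
Uncorrected distance = spacing / 4 = 405 / 4 = 101.25 m
ASD = 101.25 * 1.29 = 131 m

131


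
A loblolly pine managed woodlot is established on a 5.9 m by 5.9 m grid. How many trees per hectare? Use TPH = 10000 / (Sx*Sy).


Formula: TPH = 10000 m^2/ha / (spacing_x * spacing_y)
Area per tree = 5.9 m * 5.9 m = 34.81 m^2
TPH = 10000 / 34.81 = 287 trees/ha

287


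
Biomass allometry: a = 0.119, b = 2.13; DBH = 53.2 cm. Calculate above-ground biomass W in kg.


Formula: W = a * DBH^b  (allometric power law)
DBH^b = 53.2^2.13 = 4744.5145
W = 0.119 * 4744.5145 = 564.6 kg

564.6


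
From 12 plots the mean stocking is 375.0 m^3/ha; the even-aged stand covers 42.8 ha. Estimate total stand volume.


Formula: Total Volume = Mean Volume per ha * Total Area
Total Volume = 375.0 m^3/ha * 42.8 ha
Total Volume = 16050 m^3

16050


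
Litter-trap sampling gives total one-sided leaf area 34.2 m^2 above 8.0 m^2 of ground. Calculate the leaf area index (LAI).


Formula: LAI = total leaf area / ground area  (dimensionless)
LAI = 34.2 m^2 / 8.0 m^2
LAI = 4.28

4.28


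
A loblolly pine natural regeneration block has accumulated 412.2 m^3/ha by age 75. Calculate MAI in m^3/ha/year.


Formula: MAI = Total Volume / Stand Age
MAI = 412.2 m^3/ha / 75 years
MAI = 5.5 m^3/ha/year

5.5


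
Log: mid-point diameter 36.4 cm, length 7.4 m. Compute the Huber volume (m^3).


Huber: V = Am * L,  Am = pi*(Dm/200)^2
Am = pi*(36.4/200)^2 = 0.104062 m^2
V = 0.104062*7.4 = 0.7701 m^3

0.7701


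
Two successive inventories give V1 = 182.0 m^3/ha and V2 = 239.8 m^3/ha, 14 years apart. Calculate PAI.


Formula: PAI = (V_T2 - V_T1) / (T2 - T1)
Volume increment = 239.8 - 182.0 = 57.8 m^3/ha
PAI = 57.8 / 14 = 4.13 m^3/ha/year

4.13


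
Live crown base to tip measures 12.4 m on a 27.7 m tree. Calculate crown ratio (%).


Formula: Crown Ratio = (Crown Length / Total Height) * 100
CR = (12.4 m / 27.7 m) * 100
CR = 0.4477 * 100 = 44.8%

44.8


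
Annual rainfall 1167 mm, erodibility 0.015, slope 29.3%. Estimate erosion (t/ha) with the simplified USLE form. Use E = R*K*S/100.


Formula: E = R * K * S / 100  (simplified USLE)
R * K = 1167 * 0.015 = 17.505
E = 17.505 * 29.3 / 100 = 5.13 t/ha

5.13


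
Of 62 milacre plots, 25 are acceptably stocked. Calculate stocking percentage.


Formula: Stocking % = stocked plots / total plots * 100
Stocking = 25 / 62 * 100
Stocking = 0.4032 * 100 = 40.3%

40.3


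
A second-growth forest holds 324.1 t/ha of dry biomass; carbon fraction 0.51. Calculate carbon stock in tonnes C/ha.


Formula: Carbon Stock = Biomass * Carbon Fraction
C = 324.1 t/ha * 0.51
C = 165.3 t C/ha

165.3


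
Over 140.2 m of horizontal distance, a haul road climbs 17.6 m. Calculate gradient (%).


Formula: Gradient = rise / run * 100
Gradient = 17.6 / 140.2 * 100 = 12.6%

12.6


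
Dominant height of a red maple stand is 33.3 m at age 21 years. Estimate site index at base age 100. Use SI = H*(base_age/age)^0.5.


Formula: SI = H_dom * (base_age / age)^0.5
Age ratio = 100 / 21 = 4.7619
sqrt(age_ratio) = 2.18218
SI = 33.3 * 2.18218 = 72.7 m

72.7


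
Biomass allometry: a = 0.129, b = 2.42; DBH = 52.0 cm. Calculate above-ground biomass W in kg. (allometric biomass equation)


Formula: W = a * DBH^b  (allometric power law)
DBH^b = 52.0^2.42 = 14214.3856
W = 0.129 * 14214.3856 = 1833.7 kg

1833.7


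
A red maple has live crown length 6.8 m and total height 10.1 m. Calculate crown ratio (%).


Formula: Crown Ratio = (Crown Length / Total Height) * 100
CR = (6.8 m / 10.1 m) * 100
CR = 0.6733 * 100 = 67.3%

67.3


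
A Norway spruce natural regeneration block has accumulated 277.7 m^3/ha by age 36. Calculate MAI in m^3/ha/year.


Formula: MAI = Total Volume / Stand Age
MAI = 277.7 m^3/ha / 36 years
MAI = 7.71 m^3/ha/year

7.71


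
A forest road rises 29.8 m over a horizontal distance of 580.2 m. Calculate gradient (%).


Formula: Gradient = rise / run * 100
Gradient = 29.8 / 580.2 * 100 = 5.1%

5.1


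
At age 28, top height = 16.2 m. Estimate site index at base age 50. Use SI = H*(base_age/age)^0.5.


Formula: SI = H_dom * (base_age / age)^0.5
Age ratio = 50 / 28 = 1.78571
sqrt(age_ratio) = 1.33631
SI = 16.2 * 1.33631 = 21.6 m

21.6


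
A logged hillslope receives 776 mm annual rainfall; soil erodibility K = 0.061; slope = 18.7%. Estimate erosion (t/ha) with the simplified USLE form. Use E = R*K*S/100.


Formula: E = R * K * S / 100  (simplified USLE)
R * K = 776 * 0.061 = 47.336
E = 47.336 * 18.7 / 100 = 8.85 t/ha

8.85


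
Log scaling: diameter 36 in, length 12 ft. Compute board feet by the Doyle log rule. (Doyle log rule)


Doyle: BF = (D - 4)^2 * L / 16
Adjusted diameter = 36 - 4 = 32 in
(D-4)^2 = 32^2 = 1024
BF = 1024 * 12 / 16 = 768 BF

768


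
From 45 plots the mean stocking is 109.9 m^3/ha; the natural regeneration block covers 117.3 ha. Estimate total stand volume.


Formula: Total Volume = Mean Volume per ha * Total Area
Total Volume = 109.9 m^3/ha * 117.3 ha
Total Volume = 12891 m^3

12891


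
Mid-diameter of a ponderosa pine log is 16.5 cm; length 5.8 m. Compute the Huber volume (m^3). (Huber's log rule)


Huber: V = Am * L,  Am = pi*(Dm/200)^2
Am = pi*(16.5/200)^2 = 0.021382 m^2
V = 0.021382*5.8 = 0.124 m^3

0.124


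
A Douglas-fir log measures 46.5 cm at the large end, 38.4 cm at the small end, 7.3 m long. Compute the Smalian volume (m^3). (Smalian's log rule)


Smalian: V = (A1 + A2)/2 * L,  A = pi*(D/200)^2
A1 = pi*(46.5/200)^2 = 0.169823 m^2
A2 = pi*(38.4/200)^2 = 0.115812 m^2
V = (0.169823+0.115812)/2*7.3 = 1.0426 m^3

1.0426


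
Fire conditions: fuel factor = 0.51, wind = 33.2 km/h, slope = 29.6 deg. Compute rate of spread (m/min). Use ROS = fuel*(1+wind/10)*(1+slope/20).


Formula: ROS = fuel * (1 + wind/10) * (1 + slope/20)
Wind factor = 1 + 33.2/10 = 4.32
Slope factor = 1 + 29.6/20 = 2.48
ROS = 0.51 * 4.32 * 2.48 = 5.46 m/min

5.46


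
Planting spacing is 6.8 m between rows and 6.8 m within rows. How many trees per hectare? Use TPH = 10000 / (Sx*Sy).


Formula: TPH = 10000 m^2/ha / (spacing_x * spacing_y)
Area per tree = 6.8 m * 6.8 m = 46.24 m^2
TPH = 10000 / 46.24 = 216 trees/ha

216


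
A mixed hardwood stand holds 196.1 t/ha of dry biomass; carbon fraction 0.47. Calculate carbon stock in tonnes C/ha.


Formula: Carbon Stock = Biomass * Carbon Fraction
C = 196.1 t/ha * 0.47
C = 92.2 t C/ha

92.2


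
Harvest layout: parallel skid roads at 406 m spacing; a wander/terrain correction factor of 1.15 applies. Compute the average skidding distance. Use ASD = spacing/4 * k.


Formula: ASD = (spacing / 4) * correction
Uncorrected distance = spacing / 4 = 406 / 4 = 101.5 m
ASD = 101.5 * 1.15 = 117 m

117


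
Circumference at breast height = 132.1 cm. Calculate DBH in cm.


Formula: DBH = C / pi
DBH = 132.1 / pi
pi = 3.14159...
DBH = 42.0 cm

42.0


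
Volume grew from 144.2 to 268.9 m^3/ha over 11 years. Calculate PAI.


Formula: PAI = (V_T2 - V_T1) / (T2 - T1)
Volume increment = 268.9 - 144.2 = 124.7 m^3/ha
PAI = 124.7 / 11 = 11.34 m^3/ha/year

11.34


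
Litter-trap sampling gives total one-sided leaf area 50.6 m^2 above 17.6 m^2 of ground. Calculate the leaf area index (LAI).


Formula: LAI = total leaf area / ground area  (dimensionless)
LAI = 50.6 m^2 / 17.6 m^2
LAI = 2.88

2.88


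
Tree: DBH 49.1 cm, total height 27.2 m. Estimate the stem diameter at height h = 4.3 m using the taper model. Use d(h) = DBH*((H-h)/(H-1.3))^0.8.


Taper: d(h) = DBH * ((H - h) / (H - 1.3))^0.8
Numerator = H - h = 27.2 - 4.3 = 22.9 m
Denominator = H - 1.3 = 27.2 - 1.3 = 25.9 m
Ratio = 22.9 / 25.9 = 0.88417
d = 49.1 * 0.88417^0.8 = 44.5 cm

44.5


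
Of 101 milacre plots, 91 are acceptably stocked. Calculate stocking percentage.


Formula: Stocking % = stocked plots / total plots * 100
Stocking = 91 / 101 * 100
Stocking = 0.901 * 100 = 90.1%

90.1


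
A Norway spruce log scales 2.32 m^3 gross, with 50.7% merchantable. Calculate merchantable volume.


Formula: MV = V_total * (merchantable_pct / 100)
Merchantable fraction = 50.7% / 100 = 0.507
MV = 2.32 m^3 * 0.507 = 1.176 m^3

1.176


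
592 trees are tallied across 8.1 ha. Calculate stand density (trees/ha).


Formula: Stand Density = N_trees / Area_ha
Density = 592 trees / 8.1 ha
Density = 73 trees/ha

73


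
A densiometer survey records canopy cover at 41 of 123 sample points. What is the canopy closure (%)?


Formula: Canopy closure = covered points / total points * 100
Closure = 41 / 123 * 100
Closure = 0.3333 * 100 = 33.3%

33.3


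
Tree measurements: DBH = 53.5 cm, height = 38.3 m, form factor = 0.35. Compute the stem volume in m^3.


Formula: V = pi * (DBH/200)^2 * H * ff
Radius = DBH/200 = 53.5/200 = 0.2675 m
Radius^2 = 0.2675^2 = 0.07155625 m^2
V = pi * 0.07155625 * 38.3 * 0.35
V = 3.013 m^3

3.013


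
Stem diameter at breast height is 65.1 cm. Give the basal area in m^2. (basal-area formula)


Formula: BA = pi * (DBH/2)^2 / 10000  (cm^2 to m^2)
Radius = DBH/2 = 65.1/2 = 32.55 cm
BA = pi * 32.55^2 / 10000
   = 3328.5253 cm^2 / 10000
   = 0.3329 m^2

0.3329


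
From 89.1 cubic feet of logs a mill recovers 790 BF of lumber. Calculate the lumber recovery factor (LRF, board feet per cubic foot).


Formula: LRF = Lumber Output (BF) / Log Input (ft^3)
LRF = 790 BF / 89.1 ft^3
LRF = 8.87 BF/ft^3

8.87


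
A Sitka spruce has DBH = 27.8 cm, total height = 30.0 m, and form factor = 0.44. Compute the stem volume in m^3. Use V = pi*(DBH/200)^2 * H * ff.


Formula: V = pi * (DBH/200)^2 * H * ff
Radius = DBH/200 = 27.8/200 = 0.139 m
Radius^2 = 0.139^2 = 0.019321 m^2
V = pi * 0.019321 * 30.0 * 0.44
V = 0.801 m^3

0.801


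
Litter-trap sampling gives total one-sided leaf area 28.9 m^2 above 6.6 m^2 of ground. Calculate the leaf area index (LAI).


Formula: LAI = total leaf area / ground area  (dimensionless)
LAI = 28.9 m^2 / 6.6 m^2
LAI = 4.38

4.38


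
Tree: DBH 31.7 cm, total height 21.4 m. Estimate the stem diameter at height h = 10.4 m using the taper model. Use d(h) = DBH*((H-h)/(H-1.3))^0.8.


Taper: d(h) = DBH * ((H - h) / (H - 1.3))^0.8
Numerator = H - h = 21.4 - 10.4 = 11.0 m
Denominator = H - 1.3 = 21.4 - 1.3 = 20.1 m
Ratio = 11.0 / 20.1 = 0.54726
d = 31.7 * 0.54726^0.8 = 19.6 cm

19.6


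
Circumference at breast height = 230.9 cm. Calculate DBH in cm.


Formula: DBH = C / pi
DBH = 230.9 / pi
pi = 3.14159...
DBH = 73.5 cm

73.5


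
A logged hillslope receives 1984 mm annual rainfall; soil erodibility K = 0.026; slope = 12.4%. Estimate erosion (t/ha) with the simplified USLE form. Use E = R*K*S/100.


Formula: E = R * K * S / 100  (simplified USLE)
R * K = 1984 * 0.026 = 51.584
E = 51.584 * 12.4 / 100 = 6.4 t/ha

6.4


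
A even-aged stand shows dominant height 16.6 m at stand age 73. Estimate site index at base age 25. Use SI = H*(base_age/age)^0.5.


Formula: SI = H_dom * (base_age / age)^0.5
Age ratio = 25 / 73 = 0.34247
sqrt(age_ratio) = 0.58521
SI = 16.6 * 0.58521 = 9.7 m

9.7


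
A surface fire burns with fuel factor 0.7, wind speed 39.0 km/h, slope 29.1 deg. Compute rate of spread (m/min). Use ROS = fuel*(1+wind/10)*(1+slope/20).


Formula: ROS = fuel * (1 + wind/10) * (1 + slope/20)
Wind factor = 1 + 39.0/10 = 4.9
Slope factor = 1 + 29.1/20 = 2.455
ROS = 0.7 * 4.9 * 2.455 = 8.42 m/min

8.42


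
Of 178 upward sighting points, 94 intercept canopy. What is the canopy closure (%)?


Formula: Canopy closure = covered points / total points * 100
Closure = 94 / 178 * 100
Closure = 0.5281 * 100 = 52.8%

52.8
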